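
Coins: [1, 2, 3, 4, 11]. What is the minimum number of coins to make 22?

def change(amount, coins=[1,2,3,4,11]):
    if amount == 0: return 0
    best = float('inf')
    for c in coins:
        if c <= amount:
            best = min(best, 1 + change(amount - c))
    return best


Building up with DP:
change(0) = 0
change(1) = min(1+change(0)=1+0=1) = 1
change(2) = min(1+change(1)=1+1=2, 1+change(0)=1+0=1) = 1
change(3) = min(1+change(2)=1+1=2, 1+change(1)=1+1=2, 1+change(0)=1+0=1) = 1
change(4) = min(1+change(3)=1+1=2, 1+change(2)=1+1=2, 1+change(1)=1+1=2, 1+change(0)=1+0=1) = 1
change(5) = min(1+change(4)=1+1=2, 1+change(3)=1+1=2, 1+change(2)=1+1=2, 1+change(1)=1+1=2) = 2
change(6) = min(1+change(5)=1+2=3, 1+change(4)=1+1=2, 1+change(3)=1+1=2, 1+change(2)=1+1=2) = 2
change(7) = min(1+change(6)=1+2=3, 1+change(5)=1+2=3, 1+change(4)=1+1=2, 1+change(3)=1+1=2) = 2
change(8) = min(1+change(7)=1+2=3, 1+change(6)=1+2=3, 1+change(5)=1+2=3, 1+change(4)=1+1=2) = 2
change(9) = min(1+change(8)=1+2=3, 1+change(7)=1+2=3, 1+change(6)=1+2=3, 1+change(5)=1+2=3) = 3
change(10) = min(1+change(9)=1+3=4, 1+change(8)=1+2=3, 1+change(7)=1+2=3, 1+change(6)=1+2=3) = 3
change(11) = min(1+change(10)=1+3=4, 1+change(9)=1+3=4, 1+change(8)=1+2=3, 1+change(7)=1+2=3, 1+change(0)=1+0=1) = 1
change(12) = min(1+change(11)=1+1=2, 1+change(10)=1+3=4, 1+change(9)=1+3=4, 1+change(8)=1+2=3, 1+change(1)=1+1=2) = 2
change(13) = min(1+change(12)=1+2=3, 1+change(11)=1+1=2, 1+change(10)=1+3=4, 1+change(9)=1+3=4, 1+change(2)=1+1=2) = 2
change(14) = min(1+change(13)=1+2=3, 1+change(12)=1+2=3, 1+change(11)=1+1=2, 1+change(10)=1+3=4, 1+change(3)=1+1=2) = 2
change(15) = min(1+change(14)=1+2=3, 1+change(13)=1+2=3, 1+change(12)=1+2=3, 1+change(11)=1+1=2, 1+change(4)=1+1=2) = 2
change(16) = min(1+change(15)=1+2=3, 1+change(14)=1+2=3, 1+change(13)=1+2=3, 1+change(12)=1+2=3, 1+change(5)=1+2=3) = 3
change(17) = min(1+change(16)=1+3=4, 1+change(15)=1+2=3, 1+change(14)=1+2=3, 1+change(13)=1+2=3, 1+change(6)=1+2=3) = 3
change(18) = min(1+change(17)=1+3=4, 1+change(16)=1+3=4, 1+change(15)=1+2=3, 1+change(14)=1+2=3, 1+change(7)=1+2=3) = 3
change(19) = min(1+change(18)=1+3=4, 1+change(17)=1+3=4, 1+change(16)=1+3=4, 1+change(15)=1+2=3, 1+change(8)=1+2=3) = 3
change(20) = min(1+change(19)=1+3=4, 1+change(18)=1+3=4, 1+change(17)=1+3=4, 1+change(16)=1+3=4, 1+change(9)=1+3=4) = 4
change(21) = min(1+change(20)=1+4=5, 1+change(19)=1+3=4, 1+change(18)=1+3=4, 1+change(17)=1+3=4, 1+change(10)=1+3=4) = 4
change(22) = min(1+change(21)=1+4=5, 1+change(20)=1+4=5, 1+change(19)=1+3=4, 1+change(18)=1+3=4, 1+change(11)=1+1=2) = 2

2


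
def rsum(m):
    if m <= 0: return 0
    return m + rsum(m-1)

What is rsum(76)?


rsum(76)
= 76 + 75 + 74 + 73 + 72 + 71 + 70 + 69 + 68 + 67 + 66 + 65 + 64 + 63 + 62 + 61 + 60 + 59 + 58 + 57 + 56 + 55 + 54 + 53 + 52 + 51 + 50 + 49 + 48 + 47 + 46 + 45 + 44 + 43 + 42 + 41 + 40 + 39 + 38 + 37 + 36 + 35 + 34 + 33 + 32 + 31 + 30 + 29 + 28 + 27 + 26 + 25 + 24 + 23 + 22 + 21 + 20 + 19 + 18 + 17 + 16 + 15 + 14 + 13 + 12 + 11 + 10 + 9 + 8 + 7 + 6 + 5 + 4 + 3 + 2 + 1 + rsum(0)
= 76 + 75 + 74 + 73 + 72 + 71 + 70 + 69 + 68 + 67 + 66 + 65 + 64 + 63 + 62 + 61 + 60 + 59 + 58 + 57 + 56 + 55 + 54 + 53 + 52 + 51 + 50 + 49 + 48 + 47 + 46 + 45 + 44 + 43 + 42 + 41 + 40 + 39 + 38 + 37 + 36 + 35 + 34 + 33 + 32 + 31 + 30 + 29 + 28 + 27 + 26 + 25 + 24 + 23 + 22 + 21 + 20 + 19 + 18 + 17 + 16 + 15 + 14 + 13 + 12 + 11 + 10 + 9 + 8 + 7 + 6 + 5 + 4 + 3 + 2 + 1 + 0
= 2926

2926


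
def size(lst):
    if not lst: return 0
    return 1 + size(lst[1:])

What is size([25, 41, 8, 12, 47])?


size([25, 41, 8, 12, 47]) = 1 + size([41, 8, 12, 47])
size([41, 8, 12, 47]) = 1 + size([8, 12, 47])
size([8, 12, 47]) = 1 + size([12, 47])
size([12, 47]) = 1 + size([47])
size([47]) = 1 + size([])
size([]) = 0  (base case)
Unwinding: 1 + 1 + 1 + 1 + 1 + 0 = 5

5


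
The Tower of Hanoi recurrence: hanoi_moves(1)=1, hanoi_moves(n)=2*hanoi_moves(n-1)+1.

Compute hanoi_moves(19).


hanoi_moves(19) = 2 * hanoi_moves(18) + 1
hanoi_moves(18) = 2 * hanoi_moves(17) + 1
hanoi_moves(17) = 2 * hanoi_moves(16) + 1
hanoi_moves(16) = 2 * hanoi_moves(15) + 1
hanoi_moves(15) = 2 * hanoi_moves(14) + 1
hanoi_moves(14) = 2 * hanoi_moves(13) + 1
hanoi_moves(13) = 2 * hanoi_moves(12) + 1
hanoi_moves(12) = 2 * hanoi_moves(11) + 1
hanoi_moves(11) = 2 * hanoi_moves(10) + 1
hanoi_moves(10) = 2 * hanoi_moves(9) + 1
hanoi_moves(9) = 2 * hanoi_moves(8) + 1
hanoi_moves(8) = 2 * hanoi_moves(7) + 1
hanoi_moves(7) = 2 * hanoi_moves(6) + 1
hanoi_moves(6) = 2 * hanoi_moves(5) + 1
hanoi_moves(5) = 2 * hanoi_moves(4) + 1
hanoi_moves(4) = 2 * hanoi_moves(3) + 1
hanoi_moves(3) = 2 * hanoi_moves(2) + 1
hanoi_moves(2) = 2 * hanoi_moves(1) + 1
hanoi_moves(1) = 1  (base case)
hanoi_moves(2) = 2 * 1 + 1 = 3
hanoi_moves(3) = 2 * 3 + 1 = 7
hanoi_moves(4) = 2 * 7 + 1 = 15
hanoi_moves(5) = 2 * 15 + 1 = 31
hanoi_moves(6) = 2 * 31 + 1 = 63
hanoi_moves(7) = 2 * 63 + 1 = 127
hanoi_moves(8) = 2 * 127 + 1 = 255
hanoi_moves(9) = 2 * 255 + 1 = 511
hanoi_moves(10) = 2 * 511 + 1 = 1023
hanoi_moves(11) = 2 * 1023 + 1 = 2047
hanoi_moves(12) = 2 * 2047 + 1 = 4095
hanoi_moves(13) = 2 * 4095 + 1 = 8191
hanoi_moves(14) = 2 * 8191 + 1 = 16383
hanoi_moves(15) = 2 * 16383 + 1 = 32767
hanoi_moves(16) = 2 * 32767 + 1 = 65535
hanoi_moves(17) = 2 * 65535 + 1 = 131071
hanoi_moves(18) = 2 * 131071 + 1 = 262143
hanoi_moves(19) = 2 * 262143 + 1 = 524287

524287


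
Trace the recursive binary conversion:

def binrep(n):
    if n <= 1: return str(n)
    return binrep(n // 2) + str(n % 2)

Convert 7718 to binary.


binrep(7718) = binrep(3859) + '0'
binrep(3859) = binrep(1929) + '1'
binrep(1929) = binrep(964) + '1'
binrep(964) = binrep(482) + '0'
binrep(482) = binrep(241) + '0'
binrep(241) = binrep(120) + '1'
binrep(120) = binrep(60) + '0'
binrep(60) = binrep(30) + '0'
binrep(30) = binrep(15) + '0'
binrep(15) = binrep(7) + '1'
binrep(7) = binrep(3) + '1'
binrep(3) = binrep(1) + '1'
binrep(1) = '1'  (base case)
Concatenating: '1' + '1' + '1' + '1' + '0' + '0' + '0' + '1' + '0' + '0' + '1' + '1' + '0' = '1111000100110'

1111000100110


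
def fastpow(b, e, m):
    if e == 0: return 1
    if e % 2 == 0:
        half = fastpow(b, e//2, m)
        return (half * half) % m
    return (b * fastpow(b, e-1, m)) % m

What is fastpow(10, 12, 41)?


fastpow(10, 12, 41): e is even, compute fastpow(10, 6, 41)
  fastpow(10, 6, 41): e is even, compute fastpow(10, 3, 41)
    fastpow(10, 3, 41): e is odd, compute fastpow(10, 2, 41)
      fastpow(10, 2, 41): e is even, compute fastpow(10, 1, 41)
        fastpow(10, 1, 41): e is odd, compute fastpow(10, 0, 41)
          fastpow(10, 0, 41) = 1
        (10 * 1) % 41 = 10
      half=10, (10*10) % 41 = 18
    (10 * 18) % 41 = 16
  half=16, (16*16) % 41 = 10
half=10, (10*10) % 41 = 18

18


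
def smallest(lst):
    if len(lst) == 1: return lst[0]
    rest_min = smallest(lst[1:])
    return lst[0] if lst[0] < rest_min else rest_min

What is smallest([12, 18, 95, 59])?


smallest([12, 18, 95, 59]): compare 12 with smallest([18, 95, 59])
smallest([18, 95, 59]): compare 18 with smallest([95, 59])
smallest([95, 59]): compare 95 with smallest([59])
smallest([59]) = 59  (base case)
Compare 95 with 59 -> 59
Compare 18 with 59 -> 18
Compare 12 with 18 -> 12

12


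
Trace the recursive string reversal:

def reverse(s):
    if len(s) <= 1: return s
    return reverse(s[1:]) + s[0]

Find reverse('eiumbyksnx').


reverse('eiumbyksnx') = reverse('iumbyksnx') + 'e'
reverse('iumbyksnx') = reverse('umbyksnx') + 'i'
reverse('umbyksnx') = reverse('mbyksnx') + 'u'
reverse('mbyksnx') = reverse('byksnx') + 'm'
reverse('byksnx') = reverse('yksnx') + 'b'
reverse('yksnx') = reverse('ksnx') + 'y'
reverse('ksnx') = reverse('snx') + 'k'
reverse('snx') = reverse('nx') + 's'
reverse('nx') = reverse('x') + 'n'
reverse('x') = 'x'  (base case)
Concatenating: 'x' + 'n' + 's' + 'k' + 'y' + 'b' + 'm' + 'u' + 'i' + 'e' = 'xnskybmuie'

xnskybmuie


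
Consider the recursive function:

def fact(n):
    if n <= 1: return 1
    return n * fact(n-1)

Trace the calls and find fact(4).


fact(4)
= 4 * fact(3)
= 4 * 3 * fact(2)
= 4 * 3 * 2 * fact(1)
= 4 * 3 * 2 * 1
= 24

24


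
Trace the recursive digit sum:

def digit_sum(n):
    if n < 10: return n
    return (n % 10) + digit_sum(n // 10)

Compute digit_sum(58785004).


digit_sum(58785004) = 4 + digit_sum(5878500)
digit_sum(5878500) = 0 + digit_sum(587850)
digit_sum(587850) = 0 + digit_sum(58785)
digit_sum(58785) = 5 + digit_sum(5878)
digit_sum(5878) = 8 + digit_sum(587)
digit_sum(587) = 7 + digit_sum(58)
digit_sum(58) = 8 + digit_sum(5)
digit_sum(5) = 5  (base case)
Total: 4 + 0 + 0 + 5 + 8 + 7 + 8 + 5 = 37

37


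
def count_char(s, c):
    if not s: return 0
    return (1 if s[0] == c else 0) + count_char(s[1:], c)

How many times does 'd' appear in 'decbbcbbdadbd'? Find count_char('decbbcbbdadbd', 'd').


s[0]='d' == 'd' -> 1
s[0]='e' != 'd' -> 0
s[0]='c' != 'd' -> 0
s[0]='b' != 'd' -> 0
s[0]='b' != 'd' -> 0
s[0]='c' != 'd' -> 0
s[0]='b' != 'd' -> 0
s[0]='b' != 'd' -> 0
s[0]='d' == 'd' -> 1
s[0]='a' != 'd' -> 0
s[0]='d' == 'd' -> 1
s[0]='b' != 'd' -> 0
s[0]='d' == 'd' -> 1
Sum: 1 + 0 + 0 + 0 + 0 + 0 + 0 + 0 + 1 + 0 + 1 + 0 + 1 = 4

4


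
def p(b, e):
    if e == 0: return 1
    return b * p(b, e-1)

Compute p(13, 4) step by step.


p(13, 4)
= 13 * p(13, 3)
= 13 * 13 * p(13, 2)
= 13 * 13 * 13 * p(13, 1)
= 13 * 13 * 13 * 13 * p(13, 0)
= 13 * 13 * 13 * 13 * 1
= 28561

28561


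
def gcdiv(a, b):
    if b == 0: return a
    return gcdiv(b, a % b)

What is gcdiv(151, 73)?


gcdiv(151, 73) = gcdiv(73, 5)
gcdiv(73, 5) = gcdiv(5, 3)
gcdiv(5, 3) = gcdiv(3, 2)
gcdiv(3, 2) = gcdiv(2, 1)
gcdiv(2, 1) = gcdiv(1, 0)
gcdiv(1, 0) = 1  (base case)

1


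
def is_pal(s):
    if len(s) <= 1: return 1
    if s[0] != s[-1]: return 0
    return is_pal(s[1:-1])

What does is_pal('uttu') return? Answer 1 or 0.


is_pal('uttu'): s[0]='u' == s[-1]='u' -> check is_pal('tt')
is_pal('tt'): s[0]='t' == s[-1]='t' -> check is_pal('')
is_pal(''): len <= 1 -> return 1  (base case)
Result: 1 (palindrome)

1


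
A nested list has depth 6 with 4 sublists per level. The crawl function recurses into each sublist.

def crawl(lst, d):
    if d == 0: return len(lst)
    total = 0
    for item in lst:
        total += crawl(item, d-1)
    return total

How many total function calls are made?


At depth 0 (root): 1 call
At depth 1: each of 1 parents calls crawl on 4 children = 4 calls
At depth 2: each of 4 parents calls crawl on 4 children = 16 calls
At depth 3: each of 16 parents calls crawl on 4 children = 64 calls
At depth 4: each of 64 parents calls crawl on 4 children = 256 calls
At depth 5: each of 256 parents calls crawl on 4 children = 1024 calls
At depth 6: each of 1024 parents calls crawl on 4 children = 4096 calls
Total: 1 + 4 + 16 + 64 + 256 + 1024 + 4096 = 5461

5461


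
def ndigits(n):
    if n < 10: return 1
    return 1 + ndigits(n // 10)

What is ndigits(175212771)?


ndigits(175212771) = 1 + ndigits(17521277)
ndigits(17521277) = 1 + ndigits(1752127)
ndigits(1752127) = 1 + ndigits(175212)
ndigits(175212) = 1 + ndigits(17521)
ndigits(17521) = 1 + ndigits(1752)
ndigits(1752) = 1 + ndigits(175)
ndigits(175) = 1 + ndigits(17)
ndigits(17) = 1 + ndigits(1)
ndigits(1) = 1  (base case: 1 < 10)
Unwinding: 1 + 1 + 1 + 1 + 1 + 1 + 1 + 1 + 1 = 9

9


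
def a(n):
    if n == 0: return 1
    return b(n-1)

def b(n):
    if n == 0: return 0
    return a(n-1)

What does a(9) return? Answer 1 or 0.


a(9) = b(8)
b(8) = a(7)
a(7) = b(6)
b(6) = a(5)
a(5) = b(4)
b(4) = a(3)
a(3) = b(2)
b(2) = a(1)
a(1) = b(0)
b(0) = 0  (base case)
Result: 0

0


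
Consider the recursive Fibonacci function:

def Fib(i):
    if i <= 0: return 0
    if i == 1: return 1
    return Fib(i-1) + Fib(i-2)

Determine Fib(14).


Computing Fib(14) bottom-up:
Fib(0) = 0
Fib(1) = 1
Fib(2) = Fib(1) + Fib(0) = 1 + 0 = 1
Fib(3) = Fib(2) + Fib(1) = 1 + 1 = 2
Fib(4) = Fib(3) + Fib(2) = 2 + 1 = 3
Fib(5) = Fib(4) + Fib(3) = 3 + 2 = 5
Fib(6) = Fib(5) + Fib(4) = 5 + 3 = 8
Fib(7) = Fib(6) + Fib(5) = 8 + 5 = 13
Fib(8) = Fib(7) + Fib(6) = 13 + 8 = 21
Fib(9) = Fib(8) + Fib(7) = 21 + 13 = 34
Fib(10) = Fib(9) + Fib(8) = 34 + 21 = 55
Fib(11) = Fib(10) + Fib(9) = 55 + 34 = 89
Fib(12) = Fib(11) + Fib(10) = 89 + 55 = 144
Fib(13) = Fib(12) + Fib(11) = 144 + 89 = 233
Fib(14) = Fib(13) + Fib(12) = 233 + 144 = 377

377


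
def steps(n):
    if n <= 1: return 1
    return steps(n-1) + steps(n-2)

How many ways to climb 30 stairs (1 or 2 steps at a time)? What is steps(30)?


Building up from base cases:
steps(0) = 1
steps(1) = 1
steps(2) = steps(1) + steps(0) = 1 + 1 = 2
steps(3) = steps(2) + steps(1) = 2 + 1 = 3
steps(4) = steps(3) + steps(2) = 3 + 2 = 5
steps(5) = steps(4) + steps(3) = 5 + 3 = 8
steps(6) = steps(5) + steps(4) = 8 + 5 = 13
steps(7) = steps(6) + steps(5) = 13 + 8 = 21
steps(8) = steps(7) + steps(6) = 21 + 13 = 34
steps(9) = steps(8) + steps(7) = 34 + 21 = 55
steps(10) = steps(9) + steps(8) = 55 + 34 = 89
steps(11) = steps(10) + steps(9) = 89 + 55 = 144
steps(12) = steps(11) + steps(10) = 144 + 89 = 233
steps(13) = steps(12) + steps(11) = 233 + 144 = 377
steps(14) = steps(13) + steps(12) = 377 + 233 = 610
steps(15) = steps(14) + steps(13) = 610 + 377 = 987
steps(16) = steps(15) + steps(14) = 987 + 610 = 1597
steps(17) = steps(16) + steps(15) = 1597 + 987 = 2584
steps(18) = steps(17) + steps(16) = 2584 + 1597 = 4181
steps(19) = steps(18) + steps(17) = 4181 + 2584 = 6765
steps(20) = steps(19) + steps(18) = 6765 + 4181 = 10946
steps(21) = steps(20) + steps(19) = 10946 + 6765 = 17711
steps(22) = steps(21) + steps(20) = 17711 + 10946 = 28657
steps(23) = steps(22) + steps(21) = 28657 + 17711 = 46368
steps(24) = steps(23) + steps(22) = 46368 + 28657 = 75025
steps(25) = steps(24) + steps(23) = 75025 + 46368 = 121393
steps(26) = steps(25) + steps(24) = 121393 + 75025 = 196418
steps(27) = steps(26) + steps(25) = 196418 + 121393 = 317811
steps(28) = steps(27) + steps(26) = 317811 + 196418 = 514229
steps(29) = steps(28) + steps(27) = 514229 + 317811 = 832040
steps(30) = steps(29) + steps(28) = 832040 + 514229 = 1346269

1346269


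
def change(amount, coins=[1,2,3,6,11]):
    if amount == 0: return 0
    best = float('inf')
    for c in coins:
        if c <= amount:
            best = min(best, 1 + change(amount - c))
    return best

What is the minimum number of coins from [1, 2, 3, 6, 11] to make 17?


Building up with DP:
change(0) = 0
change(1) = min(1+change(0)=1+0=1) = 1
change(2) = min(1+change(1)=1+1=2, 1+change(0)=1+0=1) = 1
change(3) = min(1+change(2)=1+1=2, 1+change(1)=1+1=2, 1+change(0)=1+0=1) = 1
change(4) = min(1+change(3)=1+1=2, 1+change(2)=1+1=2, 1+change(1)=1+1=2) = 2
change(5) = min(1+change(4)=1+2=3, 1+change(3)=1+1=2, 1+change(2)=1+1=2) = 2
change(6) = min(1+change(5)=1+2=3, 1+change(4)=1+2=3, 1+change(3)=1+1=2, 1+change(0)=1+0=1) = 1
change(7) = min(1+change(6)=1+1=2, 1+change(5)=1+2=3, 1+change(4)=1+2=3, 1+change(1)=1+1=2) = 2
change(8) = min(1+change(7)=1+2=3, 1+change(6)=1+1=2, 1+change(5)=1+2=3, 1+change(2)=1+1=2) = 2
change(9) = min(1+change(8)=1+2=3, 1+change(7)=1+2=3, 1+change(6)=1+1=2, 1+change(3)=1+1=2) = 2
change(10) = min(1+change(9)=1+2=3, 1+change(8)=1+2=3, 1+change(7)=1+2=3, 1+change(4)=1+2=3) = 3
change(11) = min(1+change(10)=1+3=4, 1+change(9)=1+2=3, 1+change(8)=1+2=3, 1+change(5)=1+2=3, 1+change(0)=1+0=1) = 1
change(12) = min(1+change(11)=1+1=2, 1+change(10)=1+3=4, 1+change(9)=1+2=3, 1+change(6)=1+1=2, 1+change(1)=1+1=2) = 2
change(13) = min(1+change(12)=1+2=3, 1+change(11)=1+1=2, 1+change(10)=1+3=4, 1+change(7)=1+2=3, 1+change(2)=1+1=2) = 2
change(14) = min(1+change(13)=1+2=3, 1+change(12)=1+2=3, 1+change(11)=1+1=2, 1+change(8)=1+2=3, 1+change(3)=1+1=2) = 2
change(15) = min(1+change(14)=1+2=3, 1+change(13)=1+2=3, 1+change(12)=1+2=3, 1+change(9)=1+2=3, 1+change(4)=1+2=3) = 3
change(16) = min(1+change(15)=1+3=4, 1+change(14)=1+2=3, 1+change(13)=1+2=3, 1+change(10)=1+3=4, 1+change(5)=1+2=3) = 3
change(17) = min(1+change(16)=1+3=4, 1+change(15)=1+3=4, 1+change(14)=1+2=3, 1+change(11)=1+1=2, 1+change(6)=1+1=2) = 2

2


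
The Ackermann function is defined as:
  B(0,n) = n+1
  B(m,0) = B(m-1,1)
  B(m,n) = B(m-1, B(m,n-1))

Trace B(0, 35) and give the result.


B(0, 35) = 36
Result: B(0, 35) = 36

36


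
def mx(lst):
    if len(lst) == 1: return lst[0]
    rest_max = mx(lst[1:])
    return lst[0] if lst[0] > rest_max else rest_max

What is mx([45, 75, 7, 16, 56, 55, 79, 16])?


mx([45, 75, 7, 16, 56, 55, 79, 16]): compare 45 with mx([75, 7, 16, 56, 55, 79, 16])
mx([75, 7, 16, 56, 55, 79, 16]): compare 75 with mx([7, 16, 56, 55, 79, 16])
mx([7, 16, 56, 55, 79, 16]): compare 7 with mx([16, 56, 55, 79, 16])
mx([16, 56, 55, 79, 16]): compare 16 with mx([56, 55, 79, 16])
mx([56, 55, 79, 16]): compare 56 with mx([55, 79, 16])
mx([55, 79, 16]): compare 55 with mx([79, 16])
mx([79, 16]): compare 79 with mx([16])
mx([16]) = 16  (base case)
Compare 79 with 16 -> 79
Compare 55 with 79 -> 79
Compare 56 with 79 -> 79
Compare 16 with 79 -> 79
Compare 7 with 79 -> 79
Compare 75 with 79 -> 79
Compare 45 with 79 -> 79

79


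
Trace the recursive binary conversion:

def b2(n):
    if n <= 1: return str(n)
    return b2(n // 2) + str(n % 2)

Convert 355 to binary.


b2(355) = b2(177) + '1'
b2(177) = b2(88) + '1'
b2(88) = b2(44) + '0'
b2(44) = b2(22) + '0'
b2(22) = b2(11) + '0'
b2(11) = b2(5) + '1'
b2(5) = b2(2) + '1'
b2(2) = b2(1) + '0'
b2(1) = '1'  (base case)
Concatenating: '1' + '0' + '1' + '1' + '0' + '0' + '0' + '1' + '1' = '101100011'

101100011


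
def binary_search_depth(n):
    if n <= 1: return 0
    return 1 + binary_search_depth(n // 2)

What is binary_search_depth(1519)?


1519 / 2 = 759
759 / 2 = 379
379 / 2 = 189
189 / 2 = 94
94 / 2 = 47
47 / 2 = 23
23 / 2 = 11
11 / 2 = 5
5 / 2 = 2
2 / 2 = 1
Reached 1 after 10 halvings

10


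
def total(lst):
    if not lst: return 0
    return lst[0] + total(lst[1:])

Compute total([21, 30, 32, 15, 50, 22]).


total([21, 30, 32, 15, 50, 22]) = 21 + total([30, 32, 15, 50, 22])
total([30, 32, 15, 50, 22]) = 30 + total([32, 15, 50, 22])
total([32, 15, 50, 22]) = 32 + total([15, 50, 22])
total([15, 50, 22]) = 15 + total([50, 22])
total([50, 22]) = 50 + total([22])
total([22]) = 22 + total([])
total([]) = 0  (base case)
Total: 21 + 30 + 32 + 15 + 50 + 22 + 0 = 170

170


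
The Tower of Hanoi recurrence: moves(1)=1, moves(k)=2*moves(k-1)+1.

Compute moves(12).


moves(12) = 2 * moves(11) + 1
moves(11) = 2 * moves(10) + 1
moves(10) = 2 * moves(9) + 1
moves(9) = 2 * moves(8) + 1
moves(8) = 2 * moves(7) + 1
moves(7) = 2 * moves(6) + 1
moves(6) = 2 * moves(5) + 1
moves(5) = 2 * moves(4) + 1
moves(4) = 2 * moves(3) + 1
moves(3) = 2 * moves(2) + 1
moves(2) = 2 * moves(1) + 1
moves(1) = 1  (base case)
moves(2) = 2 * 1 + 1 = 3
moves(3) = 2 * 3 + 1 = 7
moves(4) = 2 * 7 + 1 = 15
moves(5) = 2 * 15 + 1 = 31
moves(6) = 2 * 31 + 1 = 63
moves(7) = 2 * 63 + 1 = 127
moves(8) = 2 * 127 + 1 = 255
moves(9) = 2 * 255 + 1 = 511
moves(10) = 2 * 511 + 1 = 1023
moves(11) = 2 * 1023 + 1 = 2047
moves(12) = 2 * 2047 + 1 = 4095

4095


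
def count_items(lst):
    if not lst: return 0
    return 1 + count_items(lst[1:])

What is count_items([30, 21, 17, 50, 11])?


count_items([30, 21, 17, 50, 11]) = 1 + count_items([21, 17, 50, 11])
count_items([21, 17, 50, 11]) = 1 + count_items([17, 50, 11])
count_items([17, 50, 11]) = 1 + count_items([50, 11])
count_items([50, 11]) = 1 + count_items([11])
count_items([11]) = 1 + count_items([])
count_items([]) = 0  (base case)
Unwinding: 1 + 1 + 1 + 1 + 1 + 0 = 5

5


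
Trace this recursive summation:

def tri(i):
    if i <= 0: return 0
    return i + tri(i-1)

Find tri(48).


tri(48)
= 48 + 47 + 46 + 45 + 44 + 43 + 42 + 41 + 40 + 39 + 38 + 37 + 36 + 35 + 34 + 33 + 32 + 31 + 30 + 29 + 28 + 27 + 26 + 25 + 24 + 23 + 22 + 21 + 20 + 19 + 18 + 17 + 16 + 15 + 14 + 13 + 12 + 11 + 10 + 9 + 8 + 7 + 6 + 5 + 4 + 3 + 2 + 1 + tri(0)
= 48 + 47 + 46 + 45 + 44 + 43 + 42 + 41 + 40 + 39 + 38 + 37 + 36 + 35 + 34 + 33 + 32 + 31 + 30 + 29 + 28 + 27 + 26 + 25 + 24 + 23 + 22 + 21 + 20 + 19 + 18 + 17 + 16 + 15 + 14 + 13 + 12 + 11 + 10 + 9 + 8 + 7 + 6 + 5 + 4 + 3 + 2 + 1 + 0
= 1176

1176


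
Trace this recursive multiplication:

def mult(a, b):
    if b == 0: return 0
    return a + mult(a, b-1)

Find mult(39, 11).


mult(39, 11) = 39 + mult(39, 10)
mult(39, 10) = 39 + mult(39, 9)
mult(39, 9) = 39 + mult(39, 8)
mult(39, 8) = 39 + mult(39, 7)
mult(39, 7) = 39 + mult(39, 6)
mult(39, 6) = 39 + mult(39, 5)
mult(39, 5) = 39 + mult(39, 4)
mult(39, 4) = 39 + mult(39, 3)
mult(39, 3) = 39 + mult(39, 2)
mult(39, 2) = 39 + mult(39, 1)
mult(39, 1) = 39 + mult(39, 0)
mult(39, 0) = 0  (base case)
Total: 39 + 39 + 39 + 39 + 39 + 39 + 39 + 39 + 39 + 39 + 39 + 0 = 429

429


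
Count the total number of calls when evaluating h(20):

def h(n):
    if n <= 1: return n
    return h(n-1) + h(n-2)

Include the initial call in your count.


Let C(n) = total calls for h(n)
C(0) = 1, C(1) = 1
C(2) = 1 + C(1) + C(0) = 1 + 1 + 1 = 3
C(3) = 1 + C(2) + C(1) = 1 + 3 + 1 = 5
C(4) = 1 + C(3) + C(2) = 1 + 5 + 3 = 9
C(5) = 1 + C(4) + C(3) = 1 + 9 + 5 = 15
C(6) = 1 + C(5) + C(4) = 1 + 15 + 9 = 25
C(7) = 1 + C(6) + C(5) = 1 + 25 + 15 = 41
C(8) = 1 + C(7) + C(6) = 1 + 41 + 25 = 67
C(9) = 1 + C(8) + C(7) = 1 + 67 + 41 = 109
C(10) = 1 + C(9) + C(8) = 1 + 109 + 67 = 177
C(11) = 1 + C(10) + C(9) = 1 + 177 + 109 = 287
C(12) = 1 + C(11) + C(10) = 1 + 287 + 177 = 465
C(13) = 1 + C(12) + C(11) = 1 + 465 + 287 = 753
C(14) = 1 + C(13) + C(12) = 1 + 753 + 465 = 1219
C(15) = 1 + C(14) + C(13) = 1 + 1219 + 753 = 1973
C(16) = 1 + C(15) + C(14) = 1 + 1973 + 1219 = 3193
C(17) = 1 + C(16) + C(15) = 1 + 3193 + 1973 = 5167
C(18) = 1 + C(17) + C(16) = 1 + 5167 + 3193 = 8361
C(19) = 1 + C(18) + C(17) = 1 + 8361 + 5167 = 13529
C(20) = 1 + C(19) + C(18) = 1 + 13529 + 8361 = 21891

21891


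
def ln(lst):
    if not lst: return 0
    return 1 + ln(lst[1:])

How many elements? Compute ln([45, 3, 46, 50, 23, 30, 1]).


ln([45, 3, 46, 50, 23, 30, 1]) = 1 + ln([3, 46, 50, 23, 30, 1])
ln([3, 46, 50, 23, 30, 1]) = 1 + ln([46, 50, 23, 30, 1])
ln([46, 50, 23, 30, 1]) = 1 + ln([50, 23, 30, 1])
ln([50, 23, 30, 1]) = 1 + ln([23, 30, 1])
ln([23, 30, 1]) = 1 + ln([30, 1])
ln([30, 1]) = 1 + ln([1])
ln([1]) = 1 + ln([])
ln([]) = 0  (base case)
Unwinding: 1 + 1 + 1 + 1 + 1 + 1 + 1 + 0 = 7

7


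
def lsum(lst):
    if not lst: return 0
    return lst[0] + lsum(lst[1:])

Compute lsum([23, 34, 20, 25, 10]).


lsum([23, 34, 20, 25, 10]) = 23 + lsum([34, 20, 25, 10])
lsum([34, 20, 25, 10]) = 34 + lsum([20, 25, 10])
lsum([20, 25, 10]) = 20 + lsum([25, 10])
lsum([25, 10]) = 25 + lsum([10])
lsum([10]) = 10 + lsum([])
lsum([]) = 0  (base case)
Total: 23 + 34 + 20 + 25 + 10 + 0 = 112

112


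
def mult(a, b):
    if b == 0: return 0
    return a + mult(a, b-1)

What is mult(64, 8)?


mult(64, 8) = 64 + mult(64, 7)
mult(64, 7) = 64 + mult(64, 6)
mult(64, 6) = 64 + mult(64, 5)
mult(64, 5) = 64 + mult(64, 4)
mult(64, 4) = 64 + mult(64, 3)
mult(64, 3) = 64 + mult(64, 2)
mult(64, 2) = 64 + mult(64, 1)
mult(64, 1) = 64 + mult(64, 0)
mult(64, 0) = 0  (base case)
Total: 64 + 64 + 64 + 64 + 64 + 64 + 64 + 64 + 0 = 512

512


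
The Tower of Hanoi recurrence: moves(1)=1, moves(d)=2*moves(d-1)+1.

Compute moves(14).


moves(14) = 2 * moves(13) + 1
moves(13) = 2 * moves(12) + 1
moves(12) = 2 * moves(11) + 1
moves(11) = 2 * moves(10) + 1
moves(10) = 2 * moves(9) + 1
moves(9) = 2 * moves(8) + 1
moves(8) = 2 * moves(7) + 1
moves(7) = 2 * moves(6) + 1
moves(6) = 2 * moves(5) + 1
moves(5) = 2 * moves(4) + 1
moves(4) = 2 * moves(3) + 1
moves(3) = 2 * moves(2) + 1
moves(2) = 2 * moves(1) + 1
moves(1) = 1  (base case)
moves(2) = 2 * 1 + 1 = 3
moves(3) = 2 * 3 + 1 = 7
moves(4) = 2 * 7 + 1 = 15
moves(5) = 2 * 15 + 1 = 31
moves(6) = 2 * 31 + 1 = 63
moves(7) = 2 * 63 + 1 = 127
moves(8) = 2 * 127 + 1 = 255
moves(9) = 2 * 255 + 1 = 511
moves(10) = 2 * 511 + 1 = 1023
moves(11) = 2 * 1023 + 1 = 2047
moves(12) = 2 * 2047 + 1 = 4095
moves(13) = 2 * 4095 + 1 = 8191
moves(14) = 2 * 8191 + 1 = 16383

16383


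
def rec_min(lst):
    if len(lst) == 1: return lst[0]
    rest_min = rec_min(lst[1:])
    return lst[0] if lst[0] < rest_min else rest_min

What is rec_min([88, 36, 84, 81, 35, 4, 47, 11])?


rec_min([88, 36, 84, 81, 35, 4, 47, 11]): compare 88 with rec_min([36, 84, 81, 35, 4, 47, 11])
rec_min([36, 84, 81, 35, 4, 47, 11]): compare 36 with rec_min([84, 81, 35, 4, 47, 11])
rec_min([84, 81, 35, 4, 47, 11]): compare 84 with rec_min([81, 35, 4, 47, 11])
rec_min([81, 35, 4, 47, 11]): compare 81 with rec_min([35, 4, 47, 11])
rec_min([35, 4, 47, 11]): compare 35 with rec_min([4, 47, 11])
rec_min([4, 47, 11]): compare 4 with rec_min([47, 11])
rec_min([47, 11]): compare 47 with rec_min([11])
rec_min([11]) = 11  (base case)
Compare 47 with 11 -> 11
Compare 4 with 11 -> 4
Compare 35 with 4 -> 4
Compare 81 with 4 -> 4
Compare 84 with 4 -> 4
Compare 36 with 4 -> 4
Compare 88 with 4 -> 4

4


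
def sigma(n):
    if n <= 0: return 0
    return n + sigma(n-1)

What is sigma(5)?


sigma(5)
= 5 + 4 + 3 + 2 + 1 + sigma(0)
= 5 + 4 + 3 + 2 + 1 + 0
= 15

15


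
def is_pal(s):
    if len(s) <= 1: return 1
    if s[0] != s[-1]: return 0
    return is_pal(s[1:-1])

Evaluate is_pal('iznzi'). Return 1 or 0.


is_pal('iznzi'): s[0]='i' == s[-1]='i' -> check is_pal('znz')
is_pal('znz'): s[0]='z' == s[-1]='z' -> check is_pal('n')
is_pal('n'): len <= 1 -> return 1  (base case)
Result: 1 (palindrome)

1


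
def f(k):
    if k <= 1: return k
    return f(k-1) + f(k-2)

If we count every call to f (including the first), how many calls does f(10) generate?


Let C(n) = total calls for f(n)
C(0) = 1, C(1) = 1
C(2) = 1 + C(1) + C(0) = 1 + 1 + 1 = 3
C(3) = 1 + C(2) + C(1) = 1 + 3 + 1 = 5
C(4) = 1 + C(3) + C(2) = 1 + 5 + 3 = 9
C(5) = 1 + C(4) + C(3) = 1 + 9 + 5 = 15
C(6) = 1 + C(5) + C(4) = 1 + 15 + 9 = 25
C(7) = 1 + C(6) + C(5) = 1 + 25 + 15 = 41
C(8) = 1 + C(7) + C(6) = 1 + 41 + 25 = 67
C(9) = 1 + C(8) + C(7) = 1 + 67 + 41 = 109
C(10) = 1 + C(9) + C(8) = 1 + 109 + 67 = 177

177


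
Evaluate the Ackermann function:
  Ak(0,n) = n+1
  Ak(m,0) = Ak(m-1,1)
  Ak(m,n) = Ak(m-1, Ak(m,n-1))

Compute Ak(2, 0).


Ak(2, 0) = Ak(1, 1)
  Ak(1, 1) = Ak(0, Ak(1, 0))
    Ak(1, 0) = Ak(0, 1)
      Ak(0, 1) = 2
    = Ak(0, 2)
    Ak(0, 2) = 3
Result: Ak(2, 0) = 3

3


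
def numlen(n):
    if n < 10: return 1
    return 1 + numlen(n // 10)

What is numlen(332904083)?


numlen(332904083) = 1 + numlen(33290408)
numlen(33290408) = 1 + numlen(3329040)
numlen(3329040) = 1 + numlen(332904)
numlen(332904) = 1 + numlen(33290)
numlen(33290) = 1 + numlen(3329)
numlen(3329) = 1 + numlen(332)
numlen(332) = 1 + numlen(33)
numlen(33) = 1 + numlen(3)
numlen(3) = 1  (base case: 3 < 10)
Unwinding: 1 + 1 + 1 + 1 + 1 + 1 + 1 + 1 + 1 = 9

9


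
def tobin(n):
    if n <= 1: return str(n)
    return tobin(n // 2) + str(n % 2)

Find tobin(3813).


tobin(3813) = tobin(1906) + '1'
tobin(1906) = tobin(953) + '0'
tobin(953) = tobin(476) + '1'
tobin(476) = tobin(238) + '0'
tobin(238) = tobin(119) + '0'
tobin(119) = tobin(59) + '1'
tobin(59) = tobin(29) + '1'
tobin(29) = tobin(14) + '1'
tobin(14) = tobin(7) + '0'
tobin(7) = tobin(3) + '1'
tobin(3) = tobin(1) + '1'
tobin(1) = '1'  (base case)
Concatenating: '1' + '1' + '1' + '0' + '1' + '1' + '1' + '0' + '0' + '1' + '0' + '1' = '111011100101'

111011100101


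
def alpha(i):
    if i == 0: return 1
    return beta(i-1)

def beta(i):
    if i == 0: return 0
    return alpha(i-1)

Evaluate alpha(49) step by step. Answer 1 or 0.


alpha(49) = beta(48)
beta(48) = alpha(47)
alpha(47) = beta(46)
beta(46) = alpha(45)
alpha(45) = beta(44)
beta(44) = alpha(43)
alpha(43) = beta(42)
beta(42) = alpha(41)
alpha(41) = beta(40)
beta(40) = alpha(39)
alpha(39) = beta(38)
beta(38) = alpha(37)
alpha(37) = beta(36)
beta(36) = alpha(35)
alpha(35) = beta(34)
beta(34) = alpha(33)
alpha(33) = beta(32)
beta(32) = alpha(31)
alpha(31) = beta(30)
beta(30) = alpha(29)
alpha(29) = beta(28)
beta(28) = alpha(27)
alpha(27) = beta(26)
beta(26) = alpha(25)
alpha(25) = beta(24)
beta(24) = alpha(23)
alpha(23) = beta(22)
beta(22) = alpha(21)
alpha(21) = beta(20)
beta(20) = alpha(19)
alpha(19) = beta(18)
beta(18) = alpha(17)
alpha(17) = beta(16)
beta(16) = alpha(15)
alpha(15) = beta(14)
beta(14) = alpha(13)
alpha(13) = beta(12)
beta(12) = alpha(11)
alpha(11) = beta(10)
beta(10) = alpha(9)
alpha(9) = beta(8)
beta(8) = alpha(7)
alpha(7) = beta(6)
beta(6) = alpha(5)
alpha(5) = beta(4)
beta(4) = alpha(3)
alpha(3) = beta(2)
beta(2) = alpha(1)
alpha(1) = beta(0)
beta(0) = 0  (base case)
Result: 0

0


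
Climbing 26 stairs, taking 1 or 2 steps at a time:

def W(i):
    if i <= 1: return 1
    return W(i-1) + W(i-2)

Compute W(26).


Building up from base cases:
W(0) = 1
W(1) = 1
W(2) = W(1) + W(0) = 1 + 1 = 2
W(3) = W(2) + W(1) = 2 + 1 = 3
W(4) = W(3) + W(2) = 3 + 2 = 5
W(5) = W(4) + W(3) = 5 + 3 = 8
W(6) = W(5) + W(4) = 8 + 5 = 13
W(7) = W(6) + W(5) = 13 + 8 = 21
W(8) = W(7) + W(6) = 21 + 13 = 34
W(9) = W(8) + W(7) = 34 + 21 = 55
W(10) = W(9) + W(8) = 55 + 34 = 89
W(11) = W(10) + W(9) = 89 + 55 = 144
W(12) = W(11) + W(10) = 144 + 89 = 233
W(13) = W(12) + W(11) = 233 + 144 = 377
W(14) = W(13) + W(12) = 377 + 233 = 610
W(15) = W(14) + W(13) = 610 + 377 = 987
W(16) = W(15) + W(14) = 987 + 610 = 1597
W(17) = W(16) + W(15) = 1597 + 987 = 2584
W(18) = W(17) + W(16) = 2584 + 1597 = 4181
W(19) = W(18) + W(17) = 4181 + 2584 = 6765
W(20) = W(19) + W(18) = 6765 + 4181 = 10946
W(21) = W(20) + W(19) = 10946 + 6765 = 17711
W(22) = W(21) + W(20) = 17711 + 10946 = 28657
W(23) = W(22) + W(21) = 28657 + 17711 = 46368
W(24) = W(23) + W(22) = 46368 + 28657 = 75025
W(25) = W(24) + W(23) = 75025 + 46368 = 121393
W(26) = W(25) + W(24) = 121393 + 75025 = 196418

196418


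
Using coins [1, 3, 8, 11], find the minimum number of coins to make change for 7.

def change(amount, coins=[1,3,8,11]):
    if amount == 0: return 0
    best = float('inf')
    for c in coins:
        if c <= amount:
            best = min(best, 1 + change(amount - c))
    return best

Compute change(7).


Building up with DP:
change(0) = 0
change(1) = min(1+change(0)=1+0=1) = 1
change(2) = min(1+change(1)=1+1=2) = 2
change(3) = min(1+change(2)=1+2=3, 1+change(0)=1+0=1) = 1
change(4) = min(1+change(3)=1+1=2, 1+change(1)=1+1=2) = 2
change(5) = min(1+change(4)=1+2=3, 1+change(2)=1+2=3) = 3
change(6) = min(1+change(5)=1+3=4, 1+change(3)=1+1=2) = 2
change(7) = min(1+change(6)=1+2=3, 1+change(4)=1+2=3) = 3

3


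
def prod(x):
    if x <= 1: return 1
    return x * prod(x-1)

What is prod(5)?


prod(5)
= 5 * prod(4)
= 5 * 4 * prod(3)
= 5 * 4 * 3 * prod(2)
= 5 * 4 * 3 * 2 * prod(1)
= 5 * 4 * 3 * 2 * 1
= 120

120


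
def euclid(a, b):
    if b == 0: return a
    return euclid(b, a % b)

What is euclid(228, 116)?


euclid(228, 116) = euclid(116, 112)
euclid(116, 112) = euclid(112, 4)
euclid(112, 4) = euclid(4, 0)
euclid(4, 0) = 4  (base case)

4


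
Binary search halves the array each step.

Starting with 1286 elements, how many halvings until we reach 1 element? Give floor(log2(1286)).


1286 / 2 = 643
643 / 2 = 321
321 / 2 = 160
160 / 2 = 80
80 / 2 = 40
40 / 2 = 20
20 / 2 = 10
10 / 2 = 5
5 / 2 = 2
2 / 2 = 1
Reached 1 after 10 halvings

10


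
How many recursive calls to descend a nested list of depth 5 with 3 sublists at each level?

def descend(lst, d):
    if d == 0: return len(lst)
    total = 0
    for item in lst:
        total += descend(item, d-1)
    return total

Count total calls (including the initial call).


At depth 0 (root): 1 call
At depth 1: each of 1 parents calls descend on 3 children = 3 calls
At depth 2: each of 3 parents calls descend on 3 children = 9 calls
At depth 3: each of 9 parents calls descend on 3 children = 27 calls
At depth 4: each of 27 parents calls descend on 3 children = 81 calls
At depth 5: each of 81 parents calls descend on 3 children = 243 calls
Total: 1 + 3 + 9 + 27 + 81 + 243 = 364

364


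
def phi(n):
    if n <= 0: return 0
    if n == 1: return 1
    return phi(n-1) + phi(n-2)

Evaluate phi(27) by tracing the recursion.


Computing phi(27) bottom-up:
phi(0) = 0
phi(1) = 1
phi(2) = phi(1) + phi(0) = 1 + 0 = 1
phi(3) = phi(2) + phi(1) = 1 + 1 = 2
phi(4) = phi(3) + phi(2) = 2 + 1 = 3
phi(5) = phi(4) + phi(3) = 3 + 2 = 5
phi(6) = phi(5) + phi(4) = 5 + 3 = 8
phi(7) = phi(6) + phi(5) = 8 + 5 = 13
phi(8) = phi(7) + phi(6) = 13 + 8 = 21
phi(9) = phi(8) + phi(7) = 21 + 13 = 34
phi(10) = phi(9) + phi(8) = 34 + 21 = 55
phi(11) = phi(10) + phi(9) = 55 + 34 = 89
phi(12) = phi(11) + phi(10) = 89 + 55 = 144
phi(13) = phi(12) + phi(11) = 144 + 89 = 233
phi(14) = phi(13) + phi(12) = 233 + 144 = 377
phi(15) = phi(14) + phi(13) = 377 + 233 = 610
phi(16) = phi(15) + phi(14) = 610 + 377 = 987
phi(17) = phi(16) + phi(15) = 987 + 610 = 1597
phi(18) = phi(17) + phi(16) = 1597 + 987 = 2584
phi(19) = phi(18) + phi(17) = 2584 + 1597 = 4181
phi(20) = phi(19) + phi(18) = 4181 + 2584 = 6765
phi(21) = phi(20) + phi(19) = 6765 + 4181 = 10946
phi(22) = phi(21) + phi(20) = 10946 + 6765 = 17711
phi(23) = phi(22) + phi(21) = 17711 + 10946 = 28657
phi(24) = phi(23) + phi(22) = 28657 + 17711 = 46368
phi(25) = phi(24) + phi(23) = 46368 + 28657 = 75025
phi(26) = phi(25) + phi(24) = 75025 + 46368 = 121393
phi(27) = phi(26) + phi(25) = 121393 + 75025 = 196418

196418


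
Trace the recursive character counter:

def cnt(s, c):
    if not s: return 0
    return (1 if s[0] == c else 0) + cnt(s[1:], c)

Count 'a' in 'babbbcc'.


s[0]='b' != 'a' -> 0
s[0]='a' == 'a' -> 1
s[0]='b' != 'a' -> 0
s[0]='b' != 'a' -> 0
s[0]='b' != 'a' -> 0
s[0]='c' != 'a' -> 0
s[0]='c' != 'a' -> 0
Sum: 0 + 1 + 0 + 0 + 0 + 0 + 0 = 1

1


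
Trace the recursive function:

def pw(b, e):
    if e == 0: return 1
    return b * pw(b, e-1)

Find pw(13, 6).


pw(13, 6)
= 13 * pw(13, 5)
= 13 * 13 * pw(13, 4)
= 13 * 13 * 13 * pw(13, 3)
= 13 * 13 * 13 * 13 * pw(13, 2)
= 13 * 13 * 13 * 13 * 13 * pw(13, 1)
= 13 * 13 * 13 * 13 * 13 * 13 * pw(13, 0)
= 13 * 13 * 13 * 13 * 13 * 13 * 1
= 4826809

4826809


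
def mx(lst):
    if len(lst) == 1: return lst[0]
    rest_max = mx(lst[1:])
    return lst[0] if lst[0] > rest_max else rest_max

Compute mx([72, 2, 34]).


mx([72, 2, 34]): compare 72 with mx([2, 34])
mx([2, 34]): compare 2 with mx([34])
mx([34]) = 34  (base case)
Compare 2 with 34 -> 34
Compare 72 with 34 -> 72

72


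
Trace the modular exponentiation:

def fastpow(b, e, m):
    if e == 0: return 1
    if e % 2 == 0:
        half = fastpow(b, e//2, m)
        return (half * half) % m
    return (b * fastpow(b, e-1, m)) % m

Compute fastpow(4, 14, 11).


fastpow(4, 14, 11): e is even, compute fastpow(4, 7, 11)
  fastpow(4, 7, 11): e is odd, compute fastpow(4, 6, 11)
    fastpow(4, 6, 11): e is even, compute fastpow(4, 3, 11)
      fastpow(4, 3, 11): e is odd, compute fastpow(4, 2, 11)
        fastpow(4, 2, 11): e is even, compute fastpow(4, 1, 11)
          fastpow(4, 1, 11): e is odd, compute fastpow(4, 0, 11)
          fastpow(4, 0, 11) = 1
          (4 * 1) % 11 = 4
        half=4, (4*4) % 11 = 5
      (4 * 5) % 11 = 9
    half=9, (9*9) % 11 = 4
  (4 * 4) % 11 = 5
half=5, (5*5) % 11 = 3

3


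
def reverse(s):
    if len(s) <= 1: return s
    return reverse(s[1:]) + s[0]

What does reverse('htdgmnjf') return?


reverse('htdgmnjf') = reverse('tdgmnjf') + 'h'
reverse('tdgmnjf') = reverse('dgmnjf') + 't'
reverse('dgmnjf') = reverse('gmnjf') + 'd'
reverse('gmnjf') = reverse('mnjf') + 'g'
reverse('mnjf') = reverse('njf') + 'm'
reverse('njf') = reverse('jf') + 'n'
reverse('jf') = reverse('f') + 'j'
reverse('f') = 'f'  (base case)
Concatenating: 'f' + 'j' + 'n' + 'm' + 'g' + 'd' + 't' + 'h' = 'fjnmgdth'

fjnmgdth


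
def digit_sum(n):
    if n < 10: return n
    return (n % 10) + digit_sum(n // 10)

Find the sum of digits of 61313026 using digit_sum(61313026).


digit_sum(61313026) = 6 + digit_sum(6131302)
digit_sum(6131302) = 2 + digit_sum(613130)
digit_sum(613130) = 0 + digit_sum(61313)
digit_sum(61313) = 3 + digit_sum(6131)
digit_sum(6131) = 1 + digit_sum(613)
digit_sum(613) = 3 + digit_sum(61)
digit_sum(61) = 1 + digit_sum(6)
digit_sum(6) = 6  (base case)
Total: 6 + 2 + 0 + 3 + 1 + 3 + 1 + 6 = 22

22


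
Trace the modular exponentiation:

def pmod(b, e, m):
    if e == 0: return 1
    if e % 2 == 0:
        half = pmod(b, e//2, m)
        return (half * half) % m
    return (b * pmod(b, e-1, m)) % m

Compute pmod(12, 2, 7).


pmod(12, 2, 7): e is even, compute pmod(12, 1, 7)
  pmod(12, 1, 7): e is odd, compute pmod(12, 0, 7)
    pmod(12, 0, 7) = 1
  (12 * 1) % 7 = 5
half=5, (5*5) % 7 = 4

4


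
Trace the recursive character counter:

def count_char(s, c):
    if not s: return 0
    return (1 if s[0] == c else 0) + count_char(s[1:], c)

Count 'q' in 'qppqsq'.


s[0]='q' == 'q' -> 1
s[0]='p' != 'q' -> 0
s[0]='p' != 'q' -> 0
s[0]='q' == 'q' -> 1
s[0]='s' != 'q' -> 0
s[0]='q' == 'q' -> 1
Sum: 1 + 0 + 0 + 1 + 0 + 1 = 3

3


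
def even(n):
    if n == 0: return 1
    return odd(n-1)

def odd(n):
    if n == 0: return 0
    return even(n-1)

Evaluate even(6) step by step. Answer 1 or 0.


even(6) = odd(5)
odd(5) = even(4)
even(4) = odd(3)
odd(3) = even(2)
even(2) = odd(1)
odd(1) = even(0)
even(0) = 1  (base case)
Result: 1

1


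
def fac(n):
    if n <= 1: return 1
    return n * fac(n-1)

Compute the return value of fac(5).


fac(5)
= 5 * fac(4)
= 5 * 4 * fac(3)
= 5 * 4 * 3 * fac(2)
= 5 * 4 * 3 * 2 * fac(1)
= 5 * 4 * 3 * 2 * 1
= 120

120


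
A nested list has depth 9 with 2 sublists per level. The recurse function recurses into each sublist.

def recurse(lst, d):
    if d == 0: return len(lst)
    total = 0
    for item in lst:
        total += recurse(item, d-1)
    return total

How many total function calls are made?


At depth 0 (root): 1 call
At depth 1: each of 1 parents calls recurse on 2 children = 2 calls
At depth 2: each of 2 parents calls recurse on 2 children = 4 calls
At depth 3: each of 4 parents calls recurse on 2 children = 8 calls
At depth 4: each of 8 parents calls recurse on 2 children = 16 calls
At depth 5: each of 16 parents calls recurse on 2 children = 32 calls
At depth 6: each of 32 parents calls recurse on 2 children = 64 calls
At depth 7: each of 64 parents calls recurse on 2 children = 128 calls
At depth 8: each of 128 parents calls recurse on 2 children = 256 calls
At depth 9: each of 256 parents calls recurse on 2 children = 512 calls
Total: 1 + 2 + 4 + 8 + 16 + 32 + 64 + 128 + 256 + 512 = 1023

1023


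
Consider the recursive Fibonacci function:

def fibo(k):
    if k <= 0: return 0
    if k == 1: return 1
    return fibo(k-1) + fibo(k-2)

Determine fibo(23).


Computing fibo(23) bottom-up:
fibo(0) = 0
fibo(1) = 1
fibo(2) = fibo(1) + fibo(0) = 1 + 0 = 1
fibo(3) = fibo(2) + fibo(1) = 1 + 1 = 2
fibo(4) = fibo(3) + fibo(2) = 2 + 1 = 3
fibo(5) = fibo(4) + fibo(3) = 3 + 2 = 5
fibo(6) = fibo(5) + fibo(4) = 5 + 3 = 8
fibo(7) = fibo(6) + fibo(5) = 8 + 5 = 13
fibo(8) = fibo(7) + fibo(6) = 13 + 8 = 21
fibo(9) = fibo(8) + fibo(7) = 21 + 13 = 34
fibo(10) = fibo(9) + fibo(8) = 34 + 21 = 55
fibo(11) = fibo(10) + fibo(9) = 55 + 34 = 89
fibo(12) = fibo(11) + fibo(10) = 89 + 55 = 144
fibo(13) = fibo(12) + fibo(11) = 144 + 89 = 233
fibo(14) = fibo(13) + fibo(12) = 233 + 144 = 377
fibo(15) = fibo(14) + fibo(13) = 377 + 233 = 610
fibo(16) = fibo(15) + fibo(14) = 610 + 377 = 987
fibo(17) = fibo(16) + fibo(15) = 987 + 610 = 1597
fibo(18) = fibo(17) + fibo(16) = 1597 + 987 = 2584
fibo(19) = fibo(18) + fibo(17) = 2584 + 1597 = 4181
fibo(20) = fibo(19) + fibo(18) = 4181 + 2584 = 6765
fibo(21) = fibo(20) + fibo(19) = 6765 + 4181 = 10946
fibo(22) = fibo(21) + fibo(20) = 10946 + 6765 = 17711
fibo(23) = fibo(22) + fibo(21) = 17711 + 10946 = 28657

28657


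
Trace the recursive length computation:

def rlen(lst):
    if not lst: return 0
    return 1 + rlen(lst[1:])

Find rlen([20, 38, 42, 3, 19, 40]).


rlen([20, 38, 42, 3, 19, 40]) = 1 + rlen([38, 42, 3, 19, 40])
rlen([38, 42, 3, 19, 40]) = 1 + rlen([42, 3, 19, 40])
rlen([42, 3, 19, 40]) = 1 + rlen([3, 19, 40])
rlen([3, 19, 40]) = 1 + rlen([19, 40])
rlen([19, 40]) = 1 + rlen([40])
rlen([40]) = 1 + rlen([])
rlen([]) = 0  (base case)
Unwinding: 1 + 1 + 1 + 1 + 1 + 1 + 0 = 6

6


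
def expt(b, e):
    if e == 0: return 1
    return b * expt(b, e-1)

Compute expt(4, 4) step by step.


expt(4, 4)
= 4 * expt(4, 3)
= 4 * 4 * expt(4, 2)
= 4 * 4 * 4 * expt(4, 1)
= 4 * 4 * 4 * 4 * expt(4, 0)
= 4 * 4 * 4 * 4 * 1
= 256

256
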